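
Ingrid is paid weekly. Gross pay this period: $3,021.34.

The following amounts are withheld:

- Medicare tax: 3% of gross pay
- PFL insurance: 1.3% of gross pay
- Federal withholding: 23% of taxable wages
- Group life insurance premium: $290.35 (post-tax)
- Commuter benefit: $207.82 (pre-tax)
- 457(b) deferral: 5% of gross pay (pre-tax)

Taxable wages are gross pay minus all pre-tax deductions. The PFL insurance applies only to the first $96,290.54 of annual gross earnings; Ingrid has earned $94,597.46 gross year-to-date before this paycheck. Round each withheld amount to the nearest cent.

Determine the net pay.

Commuter benefit: $207.82
457(b) deferral: $3,021.34 × 0.05 = $151.07
Pre-tax total = $207.82 + $151.07 = $358.89
Taxable wages = $3,021.34 − $358.89 = $2,662.45
Federal withholding: $2,662.45 × 0.23 = $612.36
Medicare tax: $3,021.34 × 0.03 = $90.64
PFL insurance: only $96,290.54 − $94,597.46 = $1,693.08 of this check is subject → $1,693.08 × 0.013 = $22.01
Group life insurance premium: $290.35
Total deductions = $207.82 + $151.07 + $612.36 + $90.64 + $22.01 + $290.35 = $1,374.25
Net pay = $3,021.34 − $1,374.25 = $1,647.09

$1,647.09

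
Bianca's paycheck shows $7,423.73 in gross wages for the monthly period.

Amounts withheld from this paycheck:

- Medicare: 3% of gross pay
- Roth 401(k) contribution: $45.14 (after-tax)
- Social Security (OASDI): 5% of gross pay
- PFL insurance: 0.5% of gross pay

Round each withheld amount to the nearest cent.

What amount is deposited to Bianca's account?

PFL insurance: $7,423.73 × 0.005 = $37.12
Social Security (OASDI): $7,423.73 × 0.05 = $371.19
Medicare: $7,423.73 × 0.03 = $222.71
Roth 401(k) contribution: $45.14
Total deductions = $37.12 + $371.19 + $222.71 + $45.14 = $676.16
Net pay = $7,423.73 − $676.16 = $6,747.57

$6,747.57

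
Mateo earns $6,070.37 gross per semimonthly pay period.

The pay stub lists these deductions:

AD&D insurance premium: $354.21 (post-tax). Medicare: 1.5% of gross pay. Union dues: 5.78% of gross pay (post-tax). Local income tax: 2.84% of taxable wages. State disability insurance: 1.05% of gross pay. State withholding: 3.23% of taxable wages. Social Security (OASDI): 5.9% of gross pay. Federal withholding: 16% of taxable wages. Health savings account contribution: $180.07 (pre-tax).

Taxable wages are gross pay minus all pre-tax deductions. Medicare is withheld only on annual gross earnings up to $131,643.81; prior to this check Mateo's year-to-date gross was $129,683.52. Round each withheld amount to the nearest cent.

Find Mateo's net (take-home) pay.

$3,433.94

Health savings account contribution: $180.07
Taxable wages = $6,070.37 − $180.07 = $5,890.30
Federal withholding: $5,890.30 × 0.16 = $942.45
State withholding: $5,890.30 × 0.0323 = $190.26
Local income tax: $5,890.30 × 0.0284 = $167.28
Social Security (OASDI): $6,070.37 × 0.059 = $358.15
State disability insurance: $6,070.37 × 0.0105 = $63.74
Medicare: only $131,643.81 − $129,683.52 = $1,960.29 of this check is subject → $1,960.29 × 0.015 = $29.40
AD&D insurance premium: $354.21
Union dues: $6,070.37 × 0.0578 = $350.87
Total deductions = $180.07 + $942.45 + $190.26 + $167.28 + $358.15 + $63.74 + $29.40 + $354.21 + $350.87 = $2,636.43
Net pay = $6,070.37 − $2,636.43 = $3,433.94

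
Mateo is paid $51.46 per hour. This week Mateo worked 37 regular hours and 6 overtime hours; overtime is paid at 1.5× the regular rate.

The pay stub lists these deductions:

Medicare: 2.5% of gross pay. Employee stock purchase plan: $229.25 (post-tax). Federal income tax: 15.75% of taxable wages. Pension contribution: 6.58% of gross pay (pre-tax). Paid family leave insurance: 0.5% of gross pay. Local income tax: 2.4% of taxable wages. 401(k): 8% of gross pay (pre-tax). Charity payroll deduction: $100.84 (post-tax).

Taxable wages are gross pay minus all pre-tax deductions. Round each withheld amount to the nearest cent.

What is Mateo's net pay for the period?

Regular pay: 37 × $51.46 = $1,904.02
Overtime pay: 6 × $51.46 × 1.5 = $463.14
Gross pay = $1,904.02 + $463.14 = $2,367.16
401(k): $2,367.16 × 0.08 = $189.37
Pension contribution: $2,367.16 × 0.0658 = $155.76
Pre-tax total = $189.37 + $155.76 = $345.13
Taxable wages = $2,367.16 − $345.13 = $2,022.03
Local income tax: $2,022.03 × 0.024 = $48.53
Federal income tax: $2,022.03 × 0.1575 = $318.47
Medicare: $2,367.16 × 0.025 = $59.18
Paid family leave insurance: $2,367.16 × 0.005 = $11.84
Employee stock purchase plan: $229.25
Charity payroll deduction: $100.84
Total deductions = $189.37 + $155.76 + $48.53 + $318.47 + $59.18 + $11.84 + $229.25 + $100.84 = $1,113.24
Net pay = $2,367.16 − $1,113.24 = $1,253.92

$1,253.92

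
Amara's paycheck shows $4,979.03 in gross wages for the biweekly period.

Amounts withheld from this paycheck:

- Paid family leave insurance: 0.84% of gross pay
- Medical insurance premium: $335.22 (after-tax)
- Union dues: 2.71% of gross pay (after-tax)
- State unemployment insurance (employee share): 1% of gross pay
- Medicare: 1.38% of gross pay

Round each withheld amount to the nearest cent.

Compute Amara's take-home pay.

Paid family leave insurance: $4,979.03 × 0.0084 = $41.82
Medicare: $4,979.03 × 0.0138 = $68.71
State unemployment insurance (employee share): $4,979.03 × 0.01 = $49.79
Union dues: $4,979.03 × 0.0271 = $134.93
Medical insurance premium: $335.22
Total deductions = $41.82 + $68.71 + $49.79 + $134.93 + $335.22 = $630.47
Net pay = $4,979.03 − $630.47 = $4,348.56

$4,348.56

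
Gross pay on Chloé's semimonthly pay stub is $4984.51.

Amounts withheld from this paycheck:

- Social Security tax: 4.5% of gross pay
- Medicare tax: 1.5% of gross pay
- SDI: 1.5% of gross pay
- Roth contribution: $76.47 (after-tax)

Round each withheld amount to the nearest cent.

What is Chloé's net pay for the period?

$4534.20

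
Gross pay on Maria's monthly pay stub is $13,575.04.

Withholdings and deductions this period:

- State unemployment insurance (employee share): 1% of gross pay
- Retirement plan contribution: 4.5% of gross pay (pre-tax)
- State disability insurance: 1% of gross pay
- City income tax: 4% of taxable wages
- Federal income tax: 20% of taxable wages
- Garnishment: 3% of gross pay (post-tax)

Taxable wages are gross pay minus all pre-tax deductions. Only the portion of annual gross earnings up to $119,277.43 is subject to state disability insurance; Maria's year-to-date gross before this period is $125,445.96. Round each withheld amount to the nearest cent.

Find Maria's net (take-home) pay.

$9,309.76

Retirement plan contribution: $13,575.04 × 0.045 = $610.88
Taxable wages = $13,575.04 − $610.88 = $12,964.16
Federal income tax: $12,964.16 × 0.2 = $2,592.83
City income tax: $12,964.16 × 0.04 = $518.57
State disability insurance: annual cap $119,277.43 already reached (YTD $125,445.96), so $0.00
State unemployment insurance (employee share): $13,575.04 × 0.01 = $135.75
Garnishment: $13,575.04 × 0.03 = $407.25
Total deductions = $610.88 + $2,592.83 + $518.57 + $0.00 + $135.75 + $407.25 = $4,265.28
Net pay = $13,575.04 − $4,265.28 = $9,309.76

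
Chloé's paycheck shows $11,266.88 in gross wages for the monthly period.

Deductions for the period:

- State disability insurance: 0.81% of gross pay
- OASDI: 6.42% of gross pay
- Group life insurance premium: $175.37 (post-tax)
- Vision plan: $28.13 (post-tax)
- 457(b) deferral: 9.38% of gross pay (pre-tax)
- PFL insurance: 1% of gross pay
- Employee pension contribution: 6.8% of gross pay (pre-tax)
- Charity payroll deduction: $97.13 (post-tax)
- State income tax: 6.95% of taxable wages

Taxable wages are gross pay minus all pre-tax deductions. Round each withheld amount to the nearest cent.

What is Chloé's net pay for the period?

Employee pension contribution: $11,266.88 × 0.068 = $766.15
457(b) deferral: $11,266.88 × 0.0938 = $1,056.83
Pre-tax total = $766.15 + $1,056.83 = $1,822.98
Taxable wages = $11,266.88 − $1,822.98 = $9,443.90
State income tax: $9,443.90 × 0.0695 = $656.35
OASDI: $11,266.88 × 0.0642 = $723.33
State disability insurance: $11,266.88 × 0.0081 = $91.26
PFL insurance: $11,266.88 × 0.01 = $112.67
Charity payroll deduction: $97.13
Group life insurance premium: $175.37
Vision plan: $28.13
Total deductions = $766.15 + $1,056.83 + $656.35 + $723.33 + $91.26 + $112.67 + $97.13 + $175.37 + $28.13 = $3,707.22
Net pay = $11,266.88 − $3,707.22 = $7,559.66

$7,559.66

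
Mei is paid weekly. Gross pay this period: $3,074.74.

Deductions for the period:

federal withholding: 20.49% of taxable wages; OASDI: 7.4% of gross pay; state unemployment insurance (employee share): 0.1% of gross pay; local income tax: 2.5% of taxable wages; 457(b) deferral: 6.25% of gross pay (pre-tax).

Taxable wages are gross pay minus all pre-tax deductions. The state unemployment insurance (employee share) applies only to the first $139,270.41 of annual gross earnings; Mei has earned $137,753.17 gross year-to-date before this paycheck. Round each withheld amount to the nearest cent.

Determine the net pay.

$1,990.82

457(b) deferral: $3,074.74 × 0.0625 = $192.17
Taxable wages = $3,074.74 − $192.17 = $2,882.57
Federal withholding: $2,882.57 × 0.2049 = $590.64
Local income tax: $2,882.57 × 0.025 = $72.06
State unemployment insurance (employee share): only $139,270.41 − $137,753.17 = $1,517.24 of this check is subject → $1,517.24 × 0.001 = $1.52
OASDI: $3,074.74 × 0.074 = $227.53
Total deductions = $192.17 + $590.64 + $72.06 + $1.52 + $227.53 = $1,083.92
Net pay = $3,074.74 − $1,083.92 = $1,990.82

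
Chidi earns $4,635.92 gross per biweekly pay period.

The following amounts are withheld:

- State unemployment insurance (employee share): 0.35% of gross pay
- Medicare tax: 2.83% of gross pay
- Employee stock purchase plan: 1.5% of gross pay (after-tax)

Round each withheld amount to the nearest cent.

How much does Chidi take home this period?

$4,418.95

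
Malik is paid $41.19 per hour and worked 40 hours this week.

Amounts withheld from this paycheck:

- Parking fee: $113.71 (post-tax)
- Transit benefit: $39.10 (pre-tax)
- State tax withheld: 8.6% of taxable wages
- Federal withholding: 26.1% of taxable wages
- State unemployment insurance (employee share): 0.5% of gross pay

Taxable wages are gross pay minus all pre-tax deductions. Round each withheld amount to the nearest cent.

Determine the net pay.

$928.40

Gross pay: 40 × $41.19 = $1,647.60
Transit benefit: $39.10
Taxable wages = $1,647.60 − $39.10 = $1,608.50
Federal withholding: $1,608.50 × 0.261 = $419.82
State tax withheld: $1,608.50 × 0.086 = $138.33
State unemployment insurance (employee share): $1,647.60 × 0.005 = $8.24
Parking fee: $113.71
Total deductions = $39.10 + $419.82 + $138.33 + $8.24 + $113.71 = $719.20
Net pay = $1,647.60 − $719.20 = $928.40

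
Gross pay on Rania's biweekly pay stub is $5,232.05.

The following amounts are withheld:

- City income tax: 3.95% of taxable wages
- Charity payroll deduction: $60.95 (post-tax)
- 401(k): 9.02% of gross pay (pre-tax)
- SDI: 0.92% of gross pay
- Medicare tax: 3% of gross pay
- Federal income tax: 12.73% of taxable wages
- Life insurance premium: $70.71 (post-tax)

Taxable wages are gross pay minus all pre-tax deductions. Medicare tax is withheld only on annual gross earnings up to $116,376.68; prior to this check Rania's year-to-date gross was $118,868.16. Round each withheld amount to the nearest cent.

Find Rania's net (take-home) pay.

$3,786.35

401(k): $5,232.05 × 0.0902 = $471.93
Taxable wages = $5,232.05 − $471.93 = $4,760.12
Federal income tax: $4,760.12 × 0.1273 = $605.96
City income tax: $4,760.12 × 0.0395 = $188.02
Medicare tax: annual cap $116,376.68 already reached (YTD $118,868.16), so $0.00
SDI: $5,232.05 × 0.0092 = $48.13
Life insurance premium: $70.71
Charity payroll deduction: $60.95
Total deductions = $471.93 + $605.96 + $188.02 + $0.00 + $48.13 + $70.71 + $60.95 = $1,445.70
Net pay = $5,232.05 − $1,445.70 = $3,786.35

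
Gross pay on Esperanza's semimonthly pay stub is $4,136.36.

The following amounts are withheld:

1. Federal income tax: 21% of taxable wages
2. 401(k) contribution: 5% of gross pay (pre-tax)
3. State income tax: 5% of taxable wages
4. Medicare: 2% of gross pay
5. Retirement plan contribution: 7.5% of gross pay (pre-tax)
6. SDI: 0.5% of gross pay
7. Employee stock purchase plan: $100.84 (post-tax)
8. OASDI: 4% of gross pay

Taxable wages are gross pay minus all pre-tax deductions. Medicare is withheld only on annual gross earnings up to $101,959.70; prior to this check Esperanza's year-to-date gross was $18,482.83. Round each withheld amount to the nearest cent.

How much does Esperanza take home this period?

$2,308.58

Retirement plan contribution: $4,136.36 × 0.075 = $310.23
401(k) contribution: $4,136.36 × 0.05 = $206.82
Pre-tax total = $310.23 + $206.82 = $517.05
Taxable wages = $4,136.36 − $517.05 = $3,619.31
Federal income tax: $3,619.31 × 0.21 = $760.06
State income tax: $3,619.31 × 0.05 = $180.97
OASDI: $4,136.36 × 0.04 = $165.45
SDI: $4,136.36 × 0.005 = $20.68
Medicare: cap not yet reached, full $4,136.36 is subject → $4,136.36 × 0.02 = $82.73
Employee stock purchase plan: $100.84
Total deductions = $310.23 + $206.82 + $760.06 + $180.97 + $165.45 + $20.68 + $82.73 + $100.84 = $1,827.78
Net pay = $4,136.36 − $1,827.78 = $2,308.58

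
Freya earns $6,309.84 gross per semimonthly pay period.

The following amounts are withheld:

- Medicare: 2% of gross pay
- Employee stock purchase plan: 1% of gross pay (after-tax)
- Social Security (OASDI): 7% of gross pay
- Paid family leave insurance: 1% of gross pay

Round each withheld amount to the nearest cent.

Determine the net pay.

$5,615.75

Paid family leave insurance: $6,309.84 × 0.01 = $63.10
Social Security (OASDI): $6,309.84 × 0.07 = $441.69
Medicare: $6,309.84 × 0.02 = $126.20
Employee stock purchase plan: $6,309.84 × 0.01 = $63.10
Total deductions = $63.10 + $441.69 + $126.20 + $63.10 = $694.09
Net pay = $6,309.84 − $694.09 = $5,615.75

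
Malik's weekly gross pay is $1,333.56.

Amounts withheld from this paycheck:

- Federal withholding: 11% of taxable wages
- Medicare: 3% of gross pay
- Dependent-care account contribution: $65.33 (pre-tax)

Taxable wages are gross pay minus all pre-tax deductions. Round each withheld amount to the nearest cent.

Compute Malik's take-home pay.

$1,088.71

Dependent-care account contribution: $65.33
Taxable wages = $1,333.56 − $65.33 = $1,268.23
Federal withholding: $1,268.23 × 0.11 = $139.51
Medicare: $1,333.56 × 0.03 = $40.01
Total deductions = $65.33 + $139.51 + $40.01 = $244.85
Net pay = $1,333.56 − $244.85 = $1,088.71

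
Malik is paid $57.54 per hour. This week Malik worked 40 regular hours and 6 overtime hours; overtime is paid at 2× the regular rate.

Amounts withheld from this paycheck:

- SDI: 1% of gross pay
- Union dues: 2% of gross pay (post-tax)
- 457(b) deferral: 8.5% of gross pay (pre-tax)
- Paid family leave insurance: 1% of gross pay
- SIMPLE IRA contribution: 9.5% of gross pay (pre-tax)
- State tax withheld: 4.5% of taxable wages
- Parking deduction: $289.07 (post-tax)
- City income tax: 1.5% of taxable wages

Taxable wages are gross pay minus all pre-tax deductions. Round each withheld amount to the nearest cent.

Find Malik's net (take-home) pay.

Regular pay: 40 × $57.54 = $2,301.60
Overtime pay: 6 × $57.54 × 2 = $690.48
Gross pay = $2,301.60 + $690.48 = $2,992.08
457(b) deferral: $2,992.08 × 0.085 = $254.33
SIMPLE IRA contribution: $2,992.08 × 0.095 = $284.25
Pre-tax total = $254.33 + $284.25 = $538.58
Taxable wages = $2,992.08 − $538.58 = $2,453.50
State tax withheld: $2,453.50 × 0.045 = $110.41
City income tax: $2,453.50 × 0.015 = $36.80
Paid family leave insurance: $2,992.08 × 0.01 = $29.92
SDI: $2,992.08 × 0.01 = $29.92
Union dues: $2,992.08 × 0.02 = $59.84
Parking deduction: $289.07
Total deductions = $254.33 + $284.25 + $110.41 + $36.80 + $29.92 + $29.92 + $59.84 + $289.07 = $1,094.54
Net pay = $2,992.08 − $1,094.54 = $1,897.54

$1,897.54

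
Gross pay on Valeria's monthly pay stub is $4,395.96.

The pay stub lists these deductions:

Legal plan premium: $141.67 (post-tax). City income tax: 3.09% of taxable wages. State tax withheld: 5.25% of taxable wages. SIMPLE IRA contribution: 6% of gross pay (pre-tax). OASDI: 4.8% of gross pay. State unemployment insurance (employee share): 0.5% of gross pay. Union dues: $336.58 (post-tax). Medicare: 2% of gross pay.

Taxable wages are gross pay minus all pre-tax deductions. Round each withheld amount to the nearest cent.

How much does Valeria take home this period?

SIMPLE IRA contribution: $4,395.96 × 0.06 = $263.76
Taxable wages = $4,395.96 − $263.76 = $4,132.20
State tax withheld: $4,132.20 × 0.0525 = $216.94
City income tax: $4,132.20 × 0.0309 = $127.68
Medicare: $4,395.96 × 0.02 = $87.92
State unemployment insurance (employee share): $4,395.96 × 0.005 = $21.98
OASDI: $4,395.96 × 0.048 = $211.01
Legal plan premium: $141.67
Union dues: $336.58
Total deductions = $263.76 + $216.94 + $127.68 + $87.92 + $21.98 + $211.01 + $141.67 + $336.58 = $1,407.54
Net pay = $4,395.96 − $1,407.54 = $2,988.42

$2,988.42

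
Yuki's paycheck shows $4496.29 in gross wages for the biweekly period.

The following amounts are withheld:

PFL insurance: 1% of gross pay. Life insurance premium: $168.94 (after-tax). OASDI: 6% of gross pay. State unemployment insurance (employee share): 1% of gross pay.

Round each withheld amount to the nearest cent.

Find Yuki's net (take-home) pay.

State unemployment insurance (employee share): $4496.29 × 0.01 = $44.96
OASDI: $4496.29 × 0.06 = $269.78
PFL insurance: $4496.29 × 0.01 = $44.96
Life insurance premium: $168.94
Total deductions = $44.96 + $269.78 + $44.96 + $168.94 = $528.64
Net pay = $4496.29 − $528.64 = $3967.65

$3967.65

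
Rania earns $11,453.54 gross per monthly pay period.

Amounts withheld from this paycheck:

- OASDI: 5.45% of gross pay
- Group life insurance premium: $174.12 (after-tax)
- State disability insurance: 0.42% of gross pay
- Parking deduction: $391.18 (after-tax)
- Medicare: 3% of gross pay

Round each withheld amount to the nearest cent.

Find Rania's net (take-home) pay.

$9,872.31

State disability insurance: $11,453.54 × 0.0042 = $48.10
OASDI: $11,453.54 × 0.0545 = $624.22
Medicare: $11,453.54 × 0.03 = $343.61
Group life insurance premium: $174.12
Parking deduction: $391.18
Total deductions = $48.10 + $624.22 + $343.61 + $174.12 + $391.18 = $1,581.23
Net pay = $11,453.54 − $1,581.23 = $9,872.31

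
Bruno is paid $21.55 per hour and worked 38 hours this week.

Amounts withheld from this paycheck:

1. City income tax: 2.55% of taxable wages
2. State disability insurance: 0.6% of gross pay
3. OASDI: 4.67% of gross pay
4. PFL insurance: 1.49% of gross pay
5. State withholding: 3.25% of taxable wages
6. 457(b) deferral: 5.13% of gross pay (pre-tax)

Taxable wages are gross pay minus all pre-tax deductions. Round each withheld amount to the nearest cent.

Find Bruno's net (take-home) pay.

$676.48

Gross pay: 38 × $21.55 = $818.90
457(b) deferral: $818.90 × 0.0513 = $42.01
Taxable wages = $818.90 − $42.01 = $776.89
City income tax: $776.89 × 0.0255 = $19.81
State withholding: $776.89 × 0.0325 = $25.25
OASDI: $818.90 × 0.0467 = $38.24
State disability insurance: $818.90 × 0.006 = $4.91
PFL insurance: $818.90 × 0.0149 = $12.20
Total deductions = $42.01 + $19.81 + $25.25 + $38.24 + $4.91 + $12.20 = $142.42
Net pay = $818.90 − $142.42 = $676.48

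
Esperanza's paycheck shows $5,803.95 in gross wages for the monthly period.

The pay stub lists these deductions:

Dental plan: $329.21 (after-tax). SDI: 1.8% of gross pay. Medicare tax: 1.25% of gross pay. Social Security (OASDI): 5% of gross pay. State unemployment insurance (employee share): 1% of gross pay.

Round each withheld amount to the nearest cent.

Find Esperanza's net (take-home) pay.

$4,949.48

Medicare tax: $5,803.95 × 0.0125 = $72.55
State unemployment insurance (employee share): $5,803.95 × 0.01 = $58.04
Social Security (OASDI): $5,803.95 × 0.05 = $290.20
SDI: $5,803.95 × 0.018 = $104.47
Dental plan: $329.21
Total deductions = $72.55 + $58.04 + $290.20 + $104.47 + $329.21 = $854.47
Net pay = $5,803.95 − $854.47 = $4,949.48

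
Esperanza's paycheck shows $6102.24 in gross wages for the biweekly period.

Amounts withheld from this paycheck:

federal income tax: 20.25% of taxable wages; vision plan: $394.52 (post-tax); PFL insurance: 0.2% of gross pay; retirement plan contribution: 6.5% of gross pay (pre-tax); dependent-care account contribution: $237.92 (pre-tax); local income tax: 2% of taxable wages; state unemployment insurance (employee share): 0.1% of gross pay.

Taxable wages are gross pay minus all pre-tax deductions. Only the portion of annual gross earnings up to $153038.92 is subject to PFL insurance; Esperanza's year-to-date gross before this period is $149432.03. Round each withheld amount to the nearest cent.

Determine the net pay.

Dependent-care account contribution: $237.92
Retirement plan contribution: $6102.24 × 0.065 = $396.65
Pre-tax total = $237.92 + $396.65 = $634.57
Taxable wages = $6102.24 − $634.57 = $5467.67
Local income tax: $5467.67 × 0.02 = $109.35
Federal income tax: $5467.67 × 0.2025 = $1107.20
PFL insurance: only $153038.92 − $149432.03 = $3606.89 of this check is subject → $3606.89 × 0.002 = $7.21
State unemployment insurance (employee share): $6102.24 × 0.001 = $6.10
Vision plan: $394.52
Total deductions = $237.92 + $396.65 + $109.35 + $1107.20 + $7.21 + $6.10 + $394.52 = $2258.95
Net pay = $6102.24 − $2258.95 = $3843.29

$3843.29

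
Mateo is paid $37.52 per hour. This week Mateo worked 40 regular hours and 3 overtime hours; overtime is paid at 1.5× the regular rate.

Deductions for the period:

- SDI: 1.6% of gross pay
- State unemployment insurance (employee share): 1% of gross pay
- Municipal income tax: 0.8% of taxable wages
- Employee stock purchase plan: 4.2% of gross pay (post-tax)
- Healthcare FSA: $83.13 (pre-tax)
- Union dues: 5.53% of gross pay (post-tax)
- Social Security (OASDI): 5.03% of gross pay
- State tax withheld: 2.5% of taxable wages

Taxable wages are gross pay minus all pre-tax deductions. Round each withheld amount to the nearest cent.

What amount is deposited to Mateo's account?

Regular pay: 40 × $37.52 = $1500.80
Overtime pay: 3 × $37.52 × 1.5 = $168.84
Gross pay = $1500.80 + $168.84 = $1669.64
Healthcare FSA: $83.13
Taxable wages = $1669.64 − $83.13 = $1586.51
State tax withheld: $1586.51 × 0.025 = $39.66
Municipal income tax: $1586.51 × 0.008 = $12.69
State unemployment insurance (employee share): $1669.64 × 0.01 = $16.70
SDI: $1669.64 × 0.016 = $26.71
Social Security (OASDI): $1669.64 × 0.0503 = $83.98
Employee stock purchase plan: $1669.64 × 0.042 = $70.12
Union dues: $1669.64 × 0.0553 = $92.33
Total deductions = $83.13 + $39.66 + $12.69 + $16.70 + $26.71 + $83.98 + $70.12 + $92.33 = $425.32
Net pay = $1669.64 − $425.32 = $1244.32

$1244.32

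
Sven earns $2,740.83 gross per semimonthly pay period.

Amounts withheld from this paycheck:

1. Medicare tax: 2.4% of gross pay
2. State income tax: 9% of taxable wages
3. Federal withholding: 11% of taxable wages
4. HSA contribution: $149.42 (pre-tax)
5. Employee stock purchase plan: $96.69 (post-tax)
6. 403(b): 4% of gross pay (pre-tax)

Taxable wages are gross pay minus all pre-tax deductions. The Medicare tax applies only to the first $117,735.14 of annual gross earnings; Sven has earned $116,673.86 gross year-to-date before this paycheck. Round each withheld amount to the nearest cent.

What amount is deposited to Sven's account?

$1,863.26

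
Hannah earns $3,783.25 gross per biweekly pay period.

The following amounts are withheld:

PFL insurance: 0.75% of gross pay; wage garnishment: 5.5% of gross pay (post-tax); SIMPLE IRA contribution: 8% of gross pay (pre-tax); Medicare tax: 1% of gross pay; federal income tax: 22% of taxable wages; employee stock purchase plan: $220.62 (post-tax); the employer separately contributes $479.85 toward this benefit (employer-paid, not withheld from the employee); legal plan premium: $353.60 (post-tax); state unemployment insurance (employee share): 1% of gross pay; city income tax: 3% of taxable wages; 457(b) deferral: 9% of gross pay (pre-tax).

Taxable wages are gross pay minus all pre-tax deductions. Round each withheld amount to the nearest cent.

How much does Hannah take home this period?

$1,468.75

SIMPLE IRA contribution: $3,783.25 × 0.08 = $302.66
457(b) deferral: $3,783.25 × 0.09 = $340.49
Pre-tax total = $302.66 + $340.49 = $643.15
Taxable wages = $3,783.25 − $643.15 = $3,140.10
Federal income tax: $3,140.10 × 0.22 = $690.82
City income tax: $3,140.10 × 0.03 = $94.20
State unemployment insurance (employee share): $3,783.25 × 0.01 = $37.83
Medicare tax: $3,783.25 × 0.01 = $37.83
PFL insurance: $3,783.25 × 0.0075 = $28.37
Employee stock purchase plan: $220.62
Wage garnishment: $3,783.25 × 0.055 = $208.08
Legal plan premium: $353.60
(Employer's $479.85 toward employee stock purchase plan is not withheld from the employee.)
Total deductions = $302.66 + $340.49 + $690.82 + $94.20 + $37.83 + $37.83 + $28.37 + $220.62 + $208.08 + $353.60 = $2,314.50
Net pay = $3,783.25 − $2,314.50 = $1,468.75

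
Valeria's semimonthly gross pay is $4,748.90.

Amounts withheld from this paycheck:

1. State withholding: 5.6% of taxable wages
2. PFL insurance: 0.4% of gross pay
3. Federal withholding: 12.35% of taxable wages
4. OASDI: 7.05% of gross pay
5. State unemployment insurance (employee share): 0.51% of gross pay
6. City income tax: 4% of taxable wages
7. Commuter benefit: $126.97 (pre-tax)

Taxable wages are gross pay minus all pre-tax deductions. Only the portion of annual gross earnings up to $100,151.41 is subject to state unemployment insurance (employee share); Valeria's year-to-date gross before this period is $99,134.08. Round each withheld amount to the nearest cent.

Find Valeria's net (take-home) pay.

$3,248.42

Commuter benefit: $126.97
Taxable wages = $4,748.90 − $126.97 = $4,621.93
State withholding: $4,621.93 × 0.056 = $258.83
City income tax: $4,621.93 × 0.04 = $184.88
Federal withholding: $4,621.93 × 0.1235 = $570.81
State unemployment insurance (employee share): only $100,151.41 − $99,134.08 = $1,017.33 of this check is subject → $1,017.33 × 0.0051 = $5.19
PFL insurance: $4,748.90 × 0.004 = $19.00
OASDI: $4,748.90 × 0.0705 = $334.80
Total deductions = $126.97 + $258.83 + $184.88 + $570.81 + $5.19 + $19.00 + $334.80 = $1,500.48
Net pay = $4,748.90 − $1,500.48 = $3,248.42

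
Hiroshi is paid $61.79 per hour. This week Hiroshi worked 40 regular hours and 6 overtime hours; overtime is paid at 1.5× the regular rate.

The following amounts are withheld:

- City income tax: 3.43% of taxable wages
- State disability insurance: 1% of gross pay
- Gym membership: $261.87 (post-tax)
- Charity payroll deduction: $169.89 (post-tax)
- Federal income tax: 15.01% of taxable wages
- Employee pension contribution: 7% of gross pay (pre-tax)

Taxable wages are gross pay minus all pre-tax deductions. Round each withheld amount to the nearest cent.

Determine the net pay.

Regular pay: 40 × $61.79 = $2,471.60
Overtime pay: 6 × $61.79 × 1.5 = $556.11
Gross pay = $2,471.60 + $556.11 = $3,027.71
Employee pension contribution: $3,027.71 × 0.07 = $211.94
Taxable wages = $3,027.71 − $211.94 = $2,815.77
Federal income tax: $2,815.77 × 0.1501 = $422.65
City income tax: $2,815.77 × 0.0343 = $96.58
State disability insurance: $3,027.71 × 0.01 = $30.28
Charity payroll deduction: $169.89
Gym membership: $261.87
Total deductions = $211.94 + $422.65 + $96.58 + $30.28 + $169.89 + $261.87 = $1,193.21
Net pay = $3,027.71 − $1,193.21 = $1,834.50

$1,834.50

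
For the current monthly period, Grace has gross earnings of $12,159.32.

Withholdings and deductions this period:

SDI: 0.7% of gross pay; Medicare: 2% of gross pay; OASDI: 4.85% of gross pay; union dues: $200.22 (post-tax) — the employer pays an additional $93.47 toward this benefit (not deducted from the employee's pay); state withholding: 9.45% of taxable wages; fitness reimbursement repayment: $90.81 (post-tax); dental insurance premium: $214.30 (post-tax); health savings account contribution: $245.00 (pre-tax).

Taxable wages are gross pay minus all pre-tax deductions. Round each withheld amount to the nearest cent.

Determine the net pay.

$9,365.05

Health savings account contribution: $245.00
Taxable wages = $12,159.32 − $245.00 = $11,914.32
State withholding: $11,914.32 × 0.0945 = $1,125.90
Medicare: $12,159.32 × 0.02 = $243.19
SDI: $12,159.32 × 0.007 = $85.12
OASDI: $12,159.32 × 0.0485 = $589.73
Dental insurance premium: $214.30
Union dues: $200.22
Fitness reimbursement repayment: $90.81
(Employer's $93.47 toward union dues is not withheld from the employee.)
Total deductions = $245.00 + $1,125.90 + $243.19 + $85.12 + $589.73 + $214.30 + $200.22 + $90.81 = $2,794.27
Net pay = $12,159.32 − $2,794.27 = $9,365.05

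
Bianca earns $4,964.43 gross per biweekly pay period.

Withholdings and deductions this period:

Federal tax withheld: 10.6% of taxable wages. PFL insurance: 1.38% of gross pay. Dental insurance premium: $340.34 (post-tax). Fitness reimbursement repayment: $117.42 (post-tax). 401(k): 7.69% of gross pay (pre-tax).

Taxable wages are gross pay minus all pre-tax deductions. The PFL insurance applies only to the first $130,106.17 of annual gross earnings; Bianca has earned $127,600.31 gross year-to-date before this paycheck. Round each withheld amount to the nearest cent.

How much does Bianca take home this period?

$3,604.57

401(k): $4,964.43 × 0.0769 = $381.76
Taxable wages = $4,964.43 − $381.76 = $4,582.67
Federal tax withheld: $4,582.67 × 0.106 = $485.76
PFL insurance: only $130,106.17 − $127,600.31 = $2,505.86 of this check is subject → $2,505.86 × 0.0138 = $34.58
Fitness reimbursement repayment: $117.42
Dental insurance premium: $340.34
Total deductions = $381.76 + $485.76 + $34.58 + $117.42 + $340.34 = $1,359.86
Net pay = $4,964.43 − $1,359.86 = $3,604.57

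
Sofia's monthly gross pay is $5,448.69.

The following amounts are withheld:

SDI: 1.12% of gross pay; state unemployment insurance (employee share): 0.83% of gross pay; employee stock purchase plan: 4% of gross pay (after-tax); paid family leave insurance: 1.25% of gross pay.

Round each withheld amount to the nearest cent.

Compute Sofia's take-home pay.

$5,056.38

Paid family leave insurance: $5,448.69 × 0.0125 = $68.11
State unemployment insurance (employee share): $5,448.69 × 0.0083 = $45.22
SDI: $5,448.69 × 0.0112 = $61.03
Employee stock purchase plan: $5,448.69 × 0.04 = $217.95
Total deductions = $68.11 + $45.22 + $61.03 + $217.95 = $392.31
Net pay = $5,448.69 − $392.31 = $5,056.38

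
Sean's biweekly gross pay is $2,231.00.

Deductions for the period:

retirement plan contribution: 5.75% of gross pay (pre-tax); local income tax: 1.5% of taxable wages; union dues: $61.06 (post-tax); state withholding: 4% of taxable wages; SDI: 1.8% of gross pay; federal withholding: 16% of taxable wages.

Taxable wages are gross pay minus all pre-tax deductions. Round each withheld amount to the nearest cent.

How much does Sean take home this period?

Retirement plan contribution: $2,231.00 × 0.0575 = $128.28
Taxable wages = $2,231.00 − $128.28 = $2,102.72
Local income tax: $2,102.72 × 0.015 = $31.54
State withholding: $2,102.72 × 0.04 = $84.11
Federal withholding: $2,102.72 × 0.16 = $336.44
SDI: $2,231.00 × 0.018 = $40.16
Union dues: $61.06
Total deductions = $128.28 + $31.54 + $84.11 + $336.44 + $40.16 + $61.06 = $681.59
Net pay = $2,231.00 − $681.59 = $1,549.41

$1,549.41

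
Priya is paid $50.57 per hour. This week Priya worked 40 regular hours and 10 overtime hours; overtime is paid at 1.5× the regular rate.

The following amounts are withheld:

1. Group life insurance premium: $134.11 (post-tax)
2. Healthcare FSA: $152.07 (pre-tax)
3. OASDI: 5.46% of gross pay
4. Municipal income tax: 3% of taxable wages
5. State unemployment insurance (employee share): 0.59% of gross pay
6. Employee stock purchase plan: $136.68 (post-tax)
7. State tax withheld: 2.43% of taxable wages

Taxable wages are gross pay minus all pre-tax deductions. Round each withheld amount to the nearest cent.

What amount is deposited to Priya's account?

$2,047.45

Regular pay: 40 × $50.57 = $2,022.80
Overtime pay: 10 × $50.57 × 1.5 = $758.55
Gross pay = $2,022.80 + $758.55 = $2,781.35
Healthcare FSA: $152.07
Taxable wages = $2,781.35 − $152.07 = $2,629.28
Municipal income tax: $2,629.28 × 0.03 = $78.88
State tax withheld: $2,629.28 × 0.0243 = $63.89
State unemployment insurance (employee share): $2,781.35 × 0.0059 = $16.41
OASDI: $2,781.35 × 0.0546 = $151.86
Group life insurance premium: $134.11
Employee stock purchase plan: $136.68
Total deductions = $152.07 + $78.88 + $63.89 + $16.41 + $151.86 + $134.11 + $136.68 = $733.90
Net pay = $2,781.35 − $733.90 = $2,047.45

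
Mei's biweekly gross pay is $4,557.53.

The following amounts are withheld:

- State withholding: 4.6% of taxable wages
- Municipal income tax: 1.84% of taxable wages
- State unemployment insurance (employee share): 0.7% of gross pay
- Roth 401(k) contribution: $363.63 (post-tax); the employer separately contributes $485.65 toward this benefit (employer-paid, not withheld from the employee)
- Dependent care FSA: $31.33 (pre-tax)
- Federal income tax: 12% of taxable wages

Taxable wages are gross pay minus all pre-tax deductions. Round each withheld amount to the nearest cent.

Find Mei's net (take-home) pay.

Dependent care FSA: $31.33
Taxable wages = $4,557.53 − $31.33 = $4,526.20
Municipal income tax: $4,526.20 × 0.0184 = $83.28
State withholding: $4,526.20 × 0.046 = $208.21
Federal income tax: $4,526.20 × 0.12 = $543.14
State unemployment insurance (employee share): $4,557.53 × 0.007 = $31.90
Roth 401(k) contribution: $363.63
(Employer's $485.65 toward Roth 401(k) contribution is not withheld from the employee.)
Total deductions = $31.33 + $83.28 + $208.21 + $543.14 + $31.90 + $363.63 = $1,261.49
Net pay = $4,557.53 − $1,261.49 = $3,296.04

$3,296.04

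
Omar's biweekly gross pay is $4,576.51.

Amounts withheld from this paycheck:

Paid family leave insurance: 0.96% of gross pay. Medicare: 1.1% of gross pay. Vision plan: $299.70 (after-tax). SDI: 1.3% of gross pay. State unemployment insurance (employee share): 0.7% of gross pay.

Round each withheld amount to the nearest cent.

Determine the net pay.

$4,091.01

SDI: $4,576.51 × 0.013 = $59.49
Medicare: $4,576.51 × 0.011 = $50.34
State unemployment insurance (employee share): $4,576.51 × 0.007 = $32.04
Paid family leave insurance: $4,576.51 × 0.0096 = $43.93
Vision plan: $299.70
Total deductions = $59.49 + $50.34 + $32.04 + $43.93 + $299.70 = $485.50
Net pay = $4,576.51 − $485.50 = $4,091.01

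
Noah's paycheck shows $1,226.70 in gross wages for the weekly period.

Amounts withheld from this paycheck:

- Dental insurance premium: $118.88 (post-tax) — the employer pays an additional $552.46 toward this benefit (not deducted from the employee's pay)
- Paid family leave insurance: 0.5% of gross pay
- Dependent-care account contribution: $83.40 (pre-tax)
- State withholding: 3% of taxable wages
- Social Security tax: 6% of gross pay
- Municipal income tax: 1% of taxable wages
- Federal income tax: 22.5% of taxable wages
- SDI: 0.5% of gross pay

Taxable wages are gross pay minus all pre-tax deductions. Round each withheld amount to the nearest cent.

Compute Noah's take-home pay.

Dependent-care account contribution: $83.40
Taxable wages = $1,226.70 − $83.40 = $1,143.30
State withholding: $1,143.30 × 0.03 = $34.30
Federal income tax: $1,143.30 × 0.225 = $257.24
Municipal income tax: $1,143.30 × 0.01 = $11.43
SDI: $1,226.70 × 0.005 = $6.13
Social Security tax: $1,226.70 × 0.06 = $73.60
Paid family leave insurance: $1,226.70 × 0.005 = $6.13
Dental insurance premium: $118.88
(Employer's $552.46 toward dental insurance premium is not withheld from the employee.)
Total deductions = $83.40 + $34.30 + $257.24 + $11.43 + $6.13 + $73.60 + $6.13 + $118.88 = $591.11
Net pay = $1,226.70 − $591.11 = $635.59

$635.59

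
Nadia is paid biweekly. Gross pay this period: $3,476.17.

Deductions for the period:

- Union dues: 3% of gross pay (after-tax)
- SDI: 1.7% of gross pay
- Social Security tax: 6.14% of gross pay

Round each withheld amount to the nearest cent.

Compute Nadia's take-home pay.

Social Security tax: $3,476.17 × 0.0614 = $213.44
SDI: $3,476.17 × 0.017 = $59.09
Union dues: $3,476.17 × 0.03 = $104.29
Total deductions = $213.44 + $59.09 + $104.29 = $376.82
Net pay = $3,476.17 − $376.82 = $3,099.35

$3,099.35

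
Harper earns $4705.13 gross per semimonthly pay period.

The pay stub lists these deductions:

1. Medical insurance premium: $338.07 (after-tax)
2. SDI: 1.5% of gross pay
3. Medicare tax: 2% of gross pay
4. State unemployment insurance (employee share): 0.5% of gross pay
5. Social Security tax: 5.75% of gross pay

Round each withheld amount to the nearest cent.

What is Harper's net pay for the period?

$3908.31

SDI: $4705.13 × 0.015 = $70.58
Social Security tax: $4705.13 × 0.0575 = $270.54
State unemployment insurance (employee share): $4705.13 × 0.005 = $23.53
Medicare tax: $4705.13 × 0.02 = $94.10
Medical insurance premium: $338.07
Total deductions = $70.58 + $270.54 + $23.53 + $94.10 + $338.07 = $796.82
Net pay = $4705.13 − $796.82 = $3908.31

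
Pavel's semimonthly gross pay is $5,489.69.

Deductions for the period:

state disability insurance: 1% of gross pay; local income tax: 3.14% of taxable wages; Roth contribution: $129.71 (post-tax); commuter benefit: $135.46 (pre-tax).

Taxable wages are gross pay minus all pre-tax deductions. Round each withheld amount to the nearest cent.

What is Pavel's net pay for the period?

Commuter benefit: $135.46
Taxable wages = $5,489.69 − $135.46 = $5,354.23
Local income tax: $5,354.23 × 0.0314 = $168.12
State disability insurance: $5,489.69 × 0.01 = $54.90
Roth contribution: $129.71
Total deductions = $135.46 + $168.12 + $54.90 + $129.71 = $488.19
Net pay = $5,489.69 − $488.19 = $5,001.50

$5,001.50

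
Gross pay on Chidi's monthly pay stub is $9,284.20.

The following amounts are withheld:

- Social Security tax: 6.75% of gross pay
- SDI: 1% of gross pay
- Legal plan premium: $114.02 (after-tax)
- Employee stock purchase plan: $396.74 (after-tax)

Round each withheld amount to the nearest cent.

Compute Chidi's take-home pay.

$8,053.92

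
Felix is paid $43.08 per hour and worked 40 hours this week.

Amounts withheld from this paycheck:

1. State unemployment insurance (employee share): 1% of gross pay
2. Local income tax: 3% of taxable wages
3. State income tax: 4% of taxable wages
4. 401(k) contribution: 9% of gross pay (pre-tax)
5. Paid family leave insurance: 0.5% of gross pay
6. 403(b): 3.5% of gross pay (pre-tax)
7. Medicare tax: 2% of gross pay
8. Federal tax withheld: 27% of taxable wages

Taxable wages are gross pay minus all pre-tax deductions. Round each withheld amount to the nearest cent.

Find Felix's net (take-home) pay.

Gross pay: 40 × $43.08 = $1723.20
403(b): $1723.20 × 0.035 = $60.31
401(k) contribution: $1723.20 × 0.09 = $155.09
Pre-tax total = $60.31 + $155.09 = $215.40
Taxable wages = $1723.20 − $215.40 = $1507.80
State income tax: $1507.80 × 0.04 = $60.31
Federal tax withheld: $1507.80 × 0.27 = $407.11
Local income tax: $1507.80 × 0.03 = $45.23
Paid family leave insurance: $1723.20 × 0.005 = $8.62
State unemployment insurance (employee share): $1723.20 × 0.01 = $17.23
Medicare tax: $1723.20 × 0.02 = $34.46
Total deductions = $60.31 + $155.09 + $60.31 + $407.11 + $45.23 + $8.62 + $17.23 + $34.46 = $788.36
Net pay = $1723.20 − $788.36 = $934.84

$934.84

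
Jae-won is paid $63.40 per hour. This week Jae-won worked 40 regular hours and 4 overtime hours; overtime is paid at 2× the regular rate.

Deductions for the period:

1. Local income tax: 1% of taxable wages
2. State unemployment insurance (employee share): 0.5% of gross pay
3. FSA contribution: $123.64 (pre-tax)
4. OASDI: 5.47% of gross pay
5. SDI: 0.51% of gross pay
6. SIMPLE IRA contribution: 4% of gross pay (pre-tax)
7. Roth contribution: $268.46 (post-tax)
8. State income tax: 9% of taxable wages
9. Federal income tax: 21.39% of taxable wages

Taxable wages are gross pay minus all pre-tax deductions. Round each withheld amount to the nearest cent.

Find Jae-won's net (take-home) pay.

Regular pay: 40 × $63.40 = $2,536.00
Overtime pay: 4 × $63.40 × 2 = $507.20
Gross pay = $2,536.00 + $507.20 = $3,043.20
FSA contribution: $123.64
SIMPLE IRA contribution: $3,043.20 × 0.04 = $121.73
Pre-tax total = $123.64 + $121.73 = $245.37
Taxable wages = $3,043.20 − $245.37 = $2,797.83
Federal income tax: $2,797.83 × 0.2139 = $598.46
Local income tax: $2,797.83 × 0.01 = $27.98
State income tax: $2,797.83 × 0.09 = $251.80
SDI: $3,043.20 × 0.0051 = $15.52
OASDI: $3,043.20 × 0.0547 = $166.46
State unemployment insurance (employee share): $3,043.20 × 0.005 = $15.22
Roth contribution: $268.46
Total deductions = $123.64 + $121.73 + $598.46 + $27.98 + $251.80 + $15.52 + $166.46 + $15.22 + $268.46 = $1,589.27
Net pay = $3,043.20 − $1,589.27 = $1,453.93

$1,453.93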